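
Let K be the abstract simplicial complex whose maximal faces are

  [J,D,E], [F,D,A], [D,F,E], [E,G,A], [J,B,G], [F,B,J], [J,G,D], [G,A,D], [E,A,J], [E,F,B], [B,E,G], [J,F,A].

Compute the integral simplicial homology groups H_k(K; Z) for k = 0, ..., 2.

H_0 ≅ Z,  H_1 ≅ Z/2Z,  H_2 = 0.

K has 7 vertices, 18 edges, 12 triangles.
rank ∂_0 = 0, rank ∂_1 = 6 ⇒ b_0 = 7 − 0 − 6 = 1; all invariant factors of ∂_1 are 1 so no torsion. So H_0 = Z.
rank ∂_1 = 6, rank ∂_2 = 12 ⇒ b_1 = 18 − 6 − 12 = 0; ∂_2 has invariant factor(s) [2] giving torsion. So H_1 = Z/2Z.
rank ∂_2 = 12, rank ∂_3 = 0 ⇒ b_2 = 12 − 12 − 0 = 0. So H_2 = 0.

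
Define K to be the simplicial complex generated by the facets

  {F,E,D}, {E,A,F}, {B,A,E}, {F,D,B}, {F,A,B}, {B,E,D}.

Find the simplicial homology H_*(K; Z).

H_0 = Z,  H_1 = 0,  H_2 = Z.

Fix the vertex order A < B < D < E < F and write every simplex with vertices in increasing order. Then dim K = 2 and the simplices of K are:

  0-simplices (5): A, B, D, E, F
  1-simplices (9): AB, AE, AF, BD, BE, BF, DE, DF, EF
  2-simplices (6): ABE, ABF, AEF, BDE, BDF, DEF

Hence C_0 ≅ Z^5, C_1 ≅ Z^9, C_2 ≅ Z^6.

∂_1: C_1 → C_0 sends each edge [p,q] (with p < q) to q − p. For instance
  ∂AE = E − A.
This gives a 5×9 integer matrix of rank 4; reducing to Smith normal form yields diagonal entries (1,1,1,1).

∂_2: C_2 → C_1 acts by ∂[p,q,r] = [q,r] − [p,r] + [p,q]. For instance
  ∂BDF = DF − BF + BD,
  ∂ABF = BF − AF + AB.
As a 9×6 matrix over Z this has rank 5, with invariant factors (1,1,1,1,1).

Computing H_k = (kernel of ∂_k) / (image of ∂_{k+1}):

  H_0: rank C_0 − rank ∂_1 = 5 − 4 = 1, and the invariant factors of ∂_1 are all 1, so H_0 ≅ Z.
  H_1: rank ker ∂_1 − rank ∂_2 = (9 − 4) − 5 = 0, and the invariant factors of ∂_2 are all 1, so H_1 ≅ 0.
  H_2: rank ker ∂_2 − rank ∂_3 = (6 − 5) − 0 = 1, and there is no ∂_3, so H_2 ≅ Z.

As a check, the Euler characteristic is 5 − 9 + 6 = 2, which agrees with 1 − 0 + 1 = 2.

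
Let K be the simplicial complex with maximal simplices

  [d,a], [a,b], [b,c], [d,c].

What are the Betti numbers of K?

K has 4 vertices, 4 edges.
rank ∂_0 = 0, rank ∂_1 = 3 ⇒ b_0 = 4 − 0 − 3 = 1; all invariant factors of ∂_1 are 1 so no torsion. So H_0 ≅ Z.
rank ∂_1 = 3, rank ∂_2 = 0 ⇒ b_1 = 4 − 3 − 0 = 1. So H_1 ≅ Z.

b_0 = 1, b_1 = 1.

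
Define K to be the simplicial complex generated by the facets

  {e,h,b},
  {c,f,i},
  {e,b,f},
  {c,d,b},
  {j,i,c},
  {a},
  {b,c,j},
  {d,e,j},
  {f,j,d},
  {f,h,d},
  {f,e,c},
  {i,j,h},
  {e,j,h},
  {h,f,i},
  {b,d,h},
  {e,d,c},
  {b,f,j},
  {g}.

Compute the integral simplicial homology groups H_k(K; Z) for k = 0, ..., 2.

H_0 ≅ Z^3,  H_1 ≅ Z^2,  H_2 ≅ Z.

Fix the vertex order a < b < c < d < e < f < g < h < i < j and write every simplex with vertices in increasing order. Then dim K = 2 and the simplices of K are:

  0-simplices (10): a, b, c, d, e, f, g, h, i, j
  1-simplices (24): bc, bd, be, bf, bh, bj, cd, ce, cf, ci, cj, de, df, dh, dj, ef, eh, ej, fh, fi, fj, hi, hj, ij
  2-simplices (16): bcd, bcj, bdh, bef, beh, bfj, cde, cef, cfi, cij, dej, dfh, dfj, ehj, fhi, hij

so the chain groups are C_0 ≅ Z^10, C_1 ≅ Z^24, C_2 ≅ Z^16.

The boundary map ∂_1: C_1 → C_0 sends each edge [p,q] (with p < q) to q − p.
This gives a 10×24 integer matrix of rank 7; reducing to Smith normal form yields diagonal entries (1,1,1,1,1,1,1).

Boundary ∂_2: C_2 → C_1 maps a triangle to the signed sum of its edges. For instance
  ∂bdh = dh − bh + bd,
  ∂bcj = cj − bj + bc.
The 24×16 boundary matrix has rank 15 and Smith normal form diag(1,1,1,1,1,1,1,1,1,1,1,1,1,1,1).

Computing H_k = (kernel of ∂_k) / (image of ∂_{k+1}):

  H_0: rank C_0 − rank ∂_1 = 10 − 7 = 3, and the invariant factors of ∂_1 are all 1, so H_0 = Z^3.
  H_1: rank ker ∂_1 − rank ∂_2 = (24 − 7) − 15 = 2, and the invariant factors of ∂_2 are all 1, so H_1 = Z^2.
  H_2: rank ker ∂_2 − rank ∂_3 = (16 − 15) − 0 = 1, and there is no ∂_3, so H_2 = Z.

As a check, the Euler characteristic is 10 − 24 + 16 = 2, which agrees with 3 − 2 + 1 = 2.
(K is a triangulation of the disjoint union of the torus T^2 and a set of 2 points.)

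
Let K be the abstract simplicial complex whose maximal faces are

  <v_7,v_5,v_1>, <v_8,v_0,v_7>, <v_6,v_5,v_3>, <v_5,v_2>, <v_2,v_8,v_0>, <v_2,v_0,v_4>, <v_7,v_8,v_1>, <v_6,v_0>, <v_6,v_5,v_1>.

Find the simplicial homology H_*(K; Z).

H_0 ≅ Z,  H_1 ≅ Z^2,  H_2 = 0.

K has 9 vertices, 17 edges, 7 triangles.
rank ∂_0 = 0, rank ∂_1 = 8 ⇒ b_0 = 9 − 0 − 8 = 1; all invariant factors of ∂_1 are 1 so no torsion. So H_0 = Z.
rank ∂_1 = 8, rank ∂_2 = 7 ⇒ b_1 = 17 − 8 − 7 = 2; all invariant factors of ∂_2 are 1 so no torsion. So H_1 = Z^2.
rank ∂_2 = 7, rank ∂_3 = 0 ⇒ b_2 = 7 − 7 − 0 = 0. So H_2 = 0.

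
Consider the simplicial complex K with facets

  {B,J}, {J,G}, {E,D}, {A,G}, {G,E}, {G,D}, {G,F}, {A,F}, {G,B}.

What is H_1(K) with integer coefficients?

H_1 ≅ Z^3.

K has 7 vertices, 9 edges.
rank ∂_1 = 6, rank ∂_2 = 0 ⇒ b_1 = 9 − 6 − 0 = 3. So H_1 ≅ Z^3.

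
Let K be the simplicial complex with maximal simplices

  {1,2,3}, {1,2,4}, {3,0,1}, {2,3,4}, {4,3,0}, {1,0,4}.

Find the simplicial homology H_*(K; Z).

Take the total order 0 < 1 < 2 < 3 < 4 on the vertex set. Then K (dimension 2) consists of the simplices:

  0-simplices (5): [0], [1], [2], [3], [4]
  1-simplices (9): [0,1], [0,3], [0,4], [1,2], [1,3], [1,4], [2,3], [2,4], [3,4]
  2-simplices (6): [0,1,3], [0,1,4], [0,3,4], [1,2,3], [1,2,4], [2,3,4]

so the chain groups are C_0 ≅ Z^5, C_1 ≅ Z^9, C_2 ≅ Z^6.

The boundary map ∂_1: C_1 → C_0 is given by ∂[p,q] = [q] − [p]. For instance
  ∂[0,4] = [4] − [0].
The resulting 5×9 matrix has rank 4, and its Smith normal form has invariant factors (1,1,1,1).

∂_2: C_2 → C_1 sends each 2-simplex [p,q,r] to [q,r] − [p,r] + [p,q]. For instance
  ∂[2,3,4] = [3,4] − [2,4] + [2,3],
  ∂[0,3,4] = [3,4] − [0,4] + [0,3].
The 9×6 boundary matrix has rank 5 and Smith normal form diag(1,1,1,1,1).

Reading off H_k = ker ∂_k / im ∂_{k+1}:

  H_0: rank C_0 − rank ∂_1 = 5 − 4 = 1, and the invariant factors of ∂_1 are all 1, so H_0 = Z.
  H_1: rank ker ∂_1 − rank ∂_2 = (9 − 4) − 5 = 0, and the invariant factors of ∂_2 are all 1, so H_1 = 0.
  H_2: rank ker ∂_2 − rank ∂_3 = (6 − 5) − 0 = 1, and there is no ∂_3, so H_2 = Z.

H_0 ≅ Z,  H_1 = 0,  H_2 ≅ Z.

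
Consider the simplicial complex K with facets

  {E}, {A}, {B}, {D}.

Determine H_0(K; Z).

H_0 ≅ Z^4.

Order the vertices as A < B < D < E. Listing each simplex with vertices in this order, K has dimension 0 with simplices:

  0-simplices (4): A, B, D, E

so the chain groups are C_0 ≅ Z^4.

Now H_k = ker ∂_k / im ∂_{k+1}, so:

  H_0: rank C_0 − rank ∂_1 = 4 − 0 = 4, and there is no ∂_1, so H_0 = Z^4.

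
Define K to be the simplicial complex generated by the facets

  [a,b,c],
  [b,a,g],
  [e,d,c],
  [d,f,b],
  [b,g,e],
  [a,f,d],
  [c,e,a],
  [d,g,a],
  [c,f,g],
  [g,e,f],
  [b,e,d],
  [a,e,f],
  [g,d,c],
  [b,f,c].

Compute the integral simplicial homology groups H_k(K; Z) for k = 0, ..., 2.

Fix the vertex order a < b < c < d < e < f < g and write every simplex with vertices in increasing order. Then dim K = 2 and the simplices of K are:

  0-simplices (7): a, b, c, d, e, f, g
  1-simplices (21): ab, ac, ad, ae, af, ag, bc, bd, be, bf, bg, cd, ce, cf, cg, de, df, dg, ef, eg, fg
  2-simplices (14): abc, abg, ace, adf, adg, aef, bcf, bde, bdf, beg, cde, cdg, cfg, efg

so the chain groups are C_0 ≅ Z^7, C_1 ≅ Z^21, C_2 ≅ Z^14.

Boundary ∂_1: C_1 → C_0 sends each edge [p,q] (with p < q) to q − p.
The resulting 7×21 matrix has rank 6, and its Smith normal form has invariant factors (1,1,1,1,1,1).

Boundary ∂_2: C_2 → C_1 maps a triangle to the signed sum of its edges. For instance
  ∂abc = bc − ac + ab,
  ∂cdg = dg − cg + cd.
As a 21×14 matrix over Z this has rank 13, with invariant factors (1,1,1,1,1,1,1,1,1,1,1,1,1).

From H_k ≅ ker(∂_k) / im(∂_{k+1}) we obtain:

  H_0: rank C_0 − rank ∂_1 = 7 − 6 = 1, and the invariant factors of ∂_1 are all 1, so H_0 ≅ Z.
  H_1: rank ker ∂_1 − rank ∂_2 = (21 − 6) − 13 = 2, and the invariant factors of ∂_2 are all 1, so H_1 ≅ Z^2.
  H_2: rank ker ∂_2 − rank ∂_3 = (14 − 13) − 0 = 1, and there is no ∂_3, so H_2 ≅ Z.

(K is a triangulation of the torus T^2.)

H_0 ≅ Z,  H_1 ≅ Z^2,  H_2 ≅ Z.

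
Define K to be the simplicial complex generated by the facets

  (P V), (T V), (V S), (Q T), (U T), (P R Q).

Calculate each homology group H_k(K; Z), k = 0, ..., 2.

H_0 ≅ Z,  H_1 ≅ Z,  H_2 = 0.

Order the vertices as P < Q < R < S < T < U < V. Listing each simplex with vertices in this order, K has dimension 2 with simplices:

  0-simplices (7): P, Q, R, S, T, U, V
  1-simplices (8): PQ, PR, PV, QR, QT, SV, TU, TV
  2-simplices (1): PQR

so the chain groups are C_0 ≅ Z^7, C_1 ≅ Z^8, C_2 ≅ Z^1.

The boundary map ∂_1: C_1 → C_0 maps an edge to its endpoints' difference, ∂[p,q] = q − p. For instance
  ∂TU = U − T.
This gives a 7×8 integer matrix of rank 6; reducing to Smith normal form yields diagonal entries (1,1,1,1,1,1).

The boundary map ∂_2: C_2 → C_1 maps a triangle to the signed sum of its edges. For instance
  ∂PQR = QR − PR + PQ.
The resulting 8×1 matrix has rank 1, and its Smith normal form has invariant factors (1).

From H_k ≅ ker(∂_k) / im(∂_{k+1}) we obtain:

  H_0: rank C_0 − rank ∂_1 = 7 − 6 = 1, and the invariant factors of ∂_1 are all 1, so H_0 = Z.
  H_1: rank ker ∂_1 − rank ∂_2 = (8 − 6) − 1 = 1, and the invariant factors of ∂_2 are all 1, so H_1 = Z.
  H_2: rank ker ∂_2 − rank ∂_3 = (1 − 1) − 0 = 0, and there is no ∂_3, so H_2 = 0.

As a check, the Euler characteristic is 7 − 8 + 1 = 0, which agrees with 1 − 1 + 0 = 0.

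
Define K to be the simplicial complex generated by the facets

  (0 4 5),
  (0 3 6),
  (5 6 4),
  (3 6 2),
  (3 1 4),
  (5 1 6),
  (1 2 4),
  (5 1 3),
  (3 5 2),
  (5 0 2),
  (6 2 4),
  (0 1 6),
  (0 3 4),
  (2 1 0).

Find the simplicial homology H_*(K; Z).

H_0 = Z,  H_1 = Z^2,  H_2 = Z.

Order the vertices as 0 < 1 < 2 < 3 < 4 < 5 < 6. Listing each simplex with vertices in this order, K has dimension 2 with simplices:

  0-simplices (7): [0], [1], [2], [3], [4], [5], [6]
  1-simplices (21): [0,1], [0,2], [0,3], [0,4], [0,5], [0,6], [1,2], [1,3], [1,4], [1,5], [1,6], [2,3], [2,4], [2,5], [2,6], [3,4], [3,5], [3,6], [4,5], [4,6], [5,6]
  2-simplices (14): [0,1,2], [0,1,6], [0,2,5], [0,3,4], [0,3,6], [0,4,5], [1,2,4], [1,3,4], [1,3,5], [1,5,6], [2,3,5], [2,3,6], [2,4,6], [4,5,6]

giving chain groups C_0 ≅ Z^7, C_1 ≅ Z^21, C_2 ≅ Z^14.

∂_1: C_1 → C_0 sends each edge [p,q] (with p < q) to q − p.
As a 7×21 matrix over Z this has rank 6, with invariant factors (1,1,1,1,1,1).

∂_2: C_2 → C_1 sends each 2-simplex [p,q,r] to [q,r] − [p,r] + [p,q]. For instance
  ∂[2,3,5] = [3,5] − [2,5] + [2,3],
  ∂[4,5,6] = [5,6] − [4,6] + [4,5].
The 21×14 boundary matrix has rank 13 and Smith normal form diag(1,1,1,1,1,1,1,1,1,1,1,1,1).

From H_k ≅ ker(∂_k) / im(∂_{k+1}) we obtain:

  H_0: rank C_0 − rank ∂_1 = 7 − 6 = 1, and the invariant factors of ∂_1 are all 1, so H_0 = Z.
  H_1: rank ker ∂_1 − rank ∂_2 = (21 − 6) − 13 = 2, and the invariant factors of ∂_2 are all 1, so H_1 = Z^2.
  H_2: rank ker ∂_2 − rank ∂_3 = (14 − 13) − 0 = 1, and there is no ∂_3, so H_2 = Z.

(K is a triangulation of the torus T^2.)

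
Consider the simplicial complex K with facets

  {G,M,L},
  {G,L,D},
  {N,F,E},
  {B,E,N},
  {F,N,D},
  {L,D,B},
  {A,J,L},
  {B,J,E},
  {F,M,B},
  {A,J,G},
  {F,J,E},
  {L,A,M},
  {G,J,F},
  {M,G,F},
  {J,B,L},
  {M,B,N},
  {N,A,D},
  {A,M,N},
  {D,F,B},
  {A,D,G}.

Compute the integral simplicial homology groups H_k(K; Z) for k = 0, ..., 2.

Take the total order A < B < D < E < F < G < J < L < M < N on the vertex set. Then K (dimension 2) consists of the simplices:

  0-simplices (10): A, B, D, E, F, G, J, L, M, N
  1-simplices (30): AD, AG, AJ, AL, AM, AN, BD, BE, BF, BJ, BL, BM, BN, DF, DG, DL, DN, EF, EJ, EN, FG, FJ, FM, FN, GJ, GL, GM, JL, LM, MN
  2-simplices (20): ADG, ADN, AGJ, AJL, ALM, AMN, BDF, BDL, BEJ, BEN, BFM, BJL, BMN, DFN, DGL, EFJ, EFN, FGJ, FGM, GLM

giving chain groups C_0 ≅ Z^10, C_1 ≅ Z^30, C_2 ≅ Z^20.

The boundary map ∂_1: C_1 → C_0 sends each edge [p,q] (with p < q) to q − p. For instance
  ∂AG = G − A.
The resulting 10×30 matrix has rank 9, and its Smith normal form has invariant factors (1,1,1,1,1,1,1,1,1).

∂_2: C_2 → C_1 acts by ∂[p,q,r] = [q,r] − [p,r] + [p,q]. For instance
  ∂ADG = DG − AG + AD,
  ∂DGL = GL − DL + DG.
This gives a 30×20 integer matrix of rank 20; reducing to Smith normal form yields diagonal entries (1,1,1,1,1,1,1,1,1,1,1,1,1,1,1,1,1,1,1,2).

Computing H_k = (kernel of ∂_k) / (image of ∂_{k+1}):

  H_0: rank C_0 − rank ∂_1 = 10 − 9 = 1, and the invariant factors of ∂_1 are all 1, so H_0 = Z.
  H_1: rank ker ∂_1 − rank ∂_2 = (30 − 9) − 20 = 1, and ∂_2 has invariant factor 2 > 1, so H_1 = Z ⊕ Z/2Z.
  H_2: rank ker ∂_2 − rank ∂_3 = (20 − 20) − 0 = 0, and there is no ∂_3, so H_2 = 0.

H_0 = Z,  H_1 = Z ⊕ Z/2Z,  H_2 = 0.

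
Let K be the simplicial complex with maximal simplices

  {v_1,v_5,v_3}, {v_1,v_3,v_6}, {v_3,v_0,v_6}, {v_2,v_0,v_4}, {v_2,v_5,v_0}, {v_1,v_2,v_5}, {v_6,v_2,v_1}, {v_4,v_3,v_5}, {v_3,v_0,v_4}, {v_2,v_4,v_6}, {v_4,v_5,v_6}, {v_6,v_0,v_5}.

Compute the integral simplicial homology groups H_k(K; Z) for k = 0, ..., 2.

Order the vertices as v_0 < v_1 < v_2 < v_3 < v_4 < v_5 < v_6. Listing each simplex with vertices in this order, K has dimension 2 with simplices:

  0-simplices (7): [v_0], [v_1], [v_2], [v_3], [v_4], [v_5], [v_6]
  1-simplices (18): (18 of them)
  2-simplices (12): (12 of them)

so the chain groups are C_0 ≅ Z^7, C_1 ≅ Z^18, C_2 ≅ Z^12.

The boundary map ∂_1: C_1 → C_0 maps an edge to its endpoints' difference, ∂[p,q] = q − p.
As a 7×18 matrix over Z this has rank 6, with invariant factors (1,1,1,1,1,1).

The boundary map ∂_2: C_2 → C_1 acts by ∂[p,q,r] = [q,r] − [p,r] + [p,q]. For instance
  ∂[v_0,v_5,v_6] = [v_5,v_6] − [v_0,v_6] + [v_0,v_5],
  ∂[v_2,v_4,v_6] = [v_4,v_6] − [v_2,v_6] + [v_2,v_4].
As a 18×12 matrix over Z this has rank 12, with invariant factors (1,1,1,1,1,1,1,1,1,1,1,2).

Computing H_k = (kernel of ∂_k) / (image of ∂_{k+1}):

  H_0: rank C_0 − rank ∂_1 = 7 − 6 = 1, and the invariant factors of ∂_1 are all 1, so H_0 ≅ Z.
  H_1: rank ker ∂_1 − rank ∂_2 = (18 − 6) − 12 = 0, and ∂_2 has invariant factor 2 > 1, so H_1 ≅ Z/2Z.
  H_2: rank ker ∂_2 − rank ∂_3 = (12 − 12) − 0 = 0, and there is no ∂_3, so H_2 ≅ 0.

As a check, the Euler characteristic is 7 − 18 + 12 = 1, which agrees with 1 − 0 + 0 = 1.
(K is a triangulation of the real projective plane RP^2.)

H_0 ≅ Z,  H_1 ≅ Z/2Z,  H_2 = 0.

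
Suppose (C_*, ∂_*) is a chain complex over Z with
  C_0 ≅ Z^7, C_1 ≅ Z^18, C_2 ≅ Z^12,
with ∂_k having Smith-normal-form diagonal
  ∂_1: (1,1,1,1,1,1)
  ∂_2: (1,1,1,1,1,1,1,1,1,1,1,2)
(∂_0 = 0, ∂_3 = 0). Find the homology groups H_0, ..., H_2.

H_0: b_0 = 7 − 0 − 6 = 1; torsion from ∂_1 factors > 1: none. So H_0 ≅ Z.
H_1: b_1 = 18 − 6 − 12 = 0; torsion from ∂_2 factors > 1: [2]. So H_1 ≅ Z/2.
H_2: b_2 = 12 − 12 − 0 = 0; torsion from ∂_3 factors > 1: none. So H_2 ≅ 0.

H_0 ≅ Z,  H_1 ≅ Z/2,  H_2 = 0.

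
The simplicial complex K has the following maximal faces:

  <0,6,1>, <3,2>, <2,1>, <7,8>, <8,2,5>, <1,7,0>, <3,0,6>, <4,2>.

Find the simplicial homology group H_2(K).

H_2 = 0.

We work with the vertex ordering 0 < 1 < 2 < 3 < 4 < 5 < 6 < 7 < 8. The simplices of K, each written with vertices in increasing order, are:

  0-simplices (9): [0], [1], [2], [3], [4], [5], [6], [7], [8]
  1-simplices (14): [0,1], [0,3], [0,6], [0,7], [1,2], [1,6], [1,7], [2,3], [2,4], [2,5], [2,8], [3,6], [5,8], [7,8]
  2-simplices (4): [0,1,6], [0,1,7], [0,3,6], [2,5,8]

so the chain groups are C_0 ≅ Z^9, C_1 ≅ Z^14, C_2 ≅ Z^4.

The boundary map ∂_1: C_1 → C_0 sends each edge [p,q] (with p < q) to q − p. For instance
  ∂[1,6] = [6] − [1].
The 9×14 boundary matrix has rank 8 and Smith normal form diag(1,1,1,1,1,1,1,1).

The boundary map ∂_2: C_2 → C_1 maps a triangle to the signed sum of its edges. For instance
  ∂[0,1,6] = [1,6] − [0,6] + [0,1],
  ∂[0,3,6] = [3,6] − [0,6] + [0,3].
The resulting 14×4 matrix has rank 4, and its Smith normal form has invariant factors (1,1,1,1).

Reading off H_k = ker ∂_k / im ∂_{k+1}:

  H_2: rank ker ∂_2 − rank ∂_3 = (4 − 4) − 0 = 0, and there is no ∂_3, so H_2 = 0.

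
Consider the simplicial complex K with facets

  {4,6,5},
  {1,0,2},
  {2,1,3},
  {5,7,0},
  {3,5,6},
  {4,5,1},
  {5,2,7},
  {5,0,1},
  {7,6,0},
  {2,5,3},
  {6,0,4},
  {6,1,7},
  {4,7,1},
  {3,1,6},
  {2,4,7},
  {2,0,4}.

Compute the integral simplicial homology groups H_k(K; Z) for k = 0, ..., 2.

H_0 = Z,  H_1 = Z^2,  H_2 = Z.

Take the total order 0 < 1 < 2 < 3 < 4 < 5 < 6 < 7 on the vertex set. Then K (dimension 2) consists of the simplices:

  0-simplices (8): [0], [1], [2], [3], [4], [5], [6], [7]
  1-simplices (24): (24 of them)
  2-simplices (16): [0,1,2], [0,1,5], [0,2,4], [0,4,6], [0,5,7], [0,6,7], [1,2,3], [1,3,6], [1,4,5], [1,4,7], [1,6,7], [2,3,5], [2,4,7], [2,5,7], [3,5,6], [4,5,6]

Hence C_0 ≅ Z^8, C_1 ≅ Z^24, C_2 ≅ Z^16.

The boundary map ∂_1: C_1 → C_0 sends each edge [p,q] (with p < q) to q − p.
The resulting 8×24 matrix has rank 7, and its Smith normal form has invariant factors (1,1,1,1,1,1,1).

∂_2: C_2 → C_1 maps a triangle to the signed sum of its edges. For instance
  ∂[0,2,4] = [2,4] − [0,4] + [0,2],
  ∂[0,4,6] = [4,6] − [0,6] + [0,4].
As a 24×16 matrix over Z this has rank 15, with invariant factors (1,1,1,1,1,1,1,1,1,1,1,1,1,1,1).

Now H_k = ker ∂_k / im ∂_{k+1}, so:

  H_0: rank C_0 − rank ∂_1 = 8 − 7 = 1, and the invariant factors of ∂_1 are all 1, so H_0 ≅ Z.
  H_1: rank ker ∂_1 − rank ∂_2 = (24 − 7) − 15 = 2, and the invariant factors of ∂_2 are all 1, so H_1 ≅ Z^2.
  H_2: rank ker ∂_2 − rank ∂_3 = (16 − 15) − 0 = 1, and there is no ∂_3, so H_2 ≅ Z.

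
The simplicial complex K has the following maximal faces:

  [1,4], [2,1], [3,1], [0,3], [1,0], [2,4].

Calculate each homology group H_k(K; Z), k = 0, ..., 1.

Order the vertices as 0 < 1 < 2 < 3 < 4. Listing each simplex with vertices in this order, K has dimension 1 with simplices:

  0-simplices (5): [0], [1], [2], [3], [4]
  1-simplices (6): [0,1], [0,3], [1,2], [1,3], [1,4], [2,4]

giving chain groups C_0 ≅ Z^5, C_1 ≅ Z^6.

The boundary map ∂_1: C_1 → C_0 maps an edge to its endpoints' difference, ∂[p,q] = q − p. For instance
  ∂[0,1] = [1] − [0].
The 5×6 boundary matrix has rank 4 and Smith normal form diag(1,1,1,1).

Reading off H_k = ker ∂_k / im ∂_{k+1}:

  H_0: rank C_0 − rank ∂_1 = 5 − 4 = 1, and the invariant factors of ∂_1 are all 1, so H_0 = Z.
  H_1: rank ker ∂_1 − rank ∂_2 = (6 − 4) − 0 = 2, and there is no ∂_2, so H_1 = Z^2.

H_0 = Z,  H_1 = Z^2.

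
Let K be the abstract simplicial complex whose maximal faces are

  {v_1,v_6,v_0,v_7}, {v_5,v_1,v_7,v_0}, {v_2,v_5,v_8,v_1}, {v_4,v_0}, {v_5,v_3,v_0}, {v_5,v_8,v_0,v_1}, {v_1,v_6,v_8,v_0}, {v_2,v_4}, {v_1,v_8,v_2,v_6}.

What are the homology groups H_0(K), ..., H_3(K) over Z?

Order the vertices as v_0 < v_1 < v_2 < v_3 < v_4 < v_5 < v_6 < v_7 < v_8. Listing each simplex with vertices in this order, K has dimension 3 with simplices:

  0-simplices (9): [v_0], [v_1], [v_2], [v_3], [v_4], [v_5], [v_6], [v_7], [v_8]
  1-simplices (21): (21 of them)
  2-simplices (18): (18 of them)
  3-simplices (6): [v_0,v_1,v_5,v_7], [v_0,v_1,v_5,v_8], [v_0,v_1,v_6,v_7], [v_0,v_1,v_6,v_8], [v_1,v_2,v_5,v_8], [v_1,v_2,v_6,v_8]

Hence C_0 ≅ Z^9, C_1 ≅ Z^21, C_2 ≅ Z^18, C_3 ≅ Z^6.

The boundary map ∂_1: C_1 → C_0 sends each edge [p,q] (with p < q) to q − p.
The 9×21 boundary matrix has rank 8 and Smith normal form diag(1,1,1,1,1,1,1,1).

Boundary ∂_2: C_2 → C_1 maps a triangle to the signed sum of its edges. For instance
  ∂[v_1,v_6,v_8] = [v_6,v_8] − [v_1,v_8] + [v_1,v_6],
  ∂[v_0,v_1,v_8] = [v_1,v_8] − [v_0,v_8] + [v_0,v_1].
The resulting 21×18 matrix has rank 12, and its Smith normal form has invariant factors (1,1,1,1,1,1,1,1,1,1,1,1).

The boundary map ∂_3: C_3 → C_2 sends each 3-simplex σ to the alternating sum Σ_i (−1)^i (σ with its i-th vertex removed). For instance
  ∂[v_0,v_1,v_6,v_7] = [v_1,v_6,v_7] − [v_0,v_6,v_7] + [v_0,v_1,v_7] − [v_0,v_1,v_6],
  ∂[v_1,v_2,v_5,v_8] = [v_2,v_5,v_8] − [v_1,v_5,v_8] + [v_1,v_2,v_8] − [v_1,v_2,v_5].
As a 18×6 matrix over Z this has rank 6, with invariant factors (1,1,1,1,1,1).

Now H_k = ker ∂_k / im ∂_{k+1}, so:

  H_0: rank C_0 − rank ∂_1 = 9 − 8 = 1, and the invariant factors of ∂_1 are all 1, so H_0 = Z.
  H_1: rank ker ∂_1 − rank ∂_2 = (21 − 8) − 12 = 1, and the invariant factors of ∂_2 are all 1, so H_1 = Z.
  H_2: rank ker ∂_2 − rank ∂_3 = (18 − 12) − 6 = 0, and the invariant factors of ∂_3 are all 1, so H_2 = 0.
  H_3: rank ker ∂_3 − rank ∂_4 = (6 − 6) − 0 = 0, and there is no ∂_4, so H_3 = 0.

H_0 ≅ Z,  H_1 ≅ Z,  H_2 = 0,  H_3 = 0.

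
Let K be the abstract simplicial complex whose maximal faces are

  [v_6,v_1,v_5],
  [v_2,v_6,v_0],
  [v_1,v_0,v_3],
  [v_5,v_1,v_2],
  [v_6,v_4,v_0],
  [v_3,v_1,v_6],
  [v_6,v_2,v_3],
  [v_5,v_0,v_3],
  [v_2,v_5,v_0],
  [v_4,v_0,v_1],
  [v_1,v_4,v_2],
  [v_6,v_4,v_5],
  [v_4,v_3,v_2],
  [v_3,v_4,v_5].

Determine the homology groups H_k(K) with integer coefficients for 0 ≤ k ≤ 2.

Take the total order v_0 < v_1 < v_2 < v_3 < v_4 < v_5 < v_6 on the vertex set. Then K (dimension 2) consists of the simplices:

  0-simplices (7): [v_0], [v_1], [v_2], [v_3], [v_4], [v_5], [v_6]
  1-simplices (21): (21 of them)
  2-simplices (14): (14 of them)

giving chain groups C_0 ≅ Z^7, C_1 ≅ Z^21, C_2 ≅ Z^14.

Boundary ∂_1: C_1 → C_0 maps an edge to its endpoints' difference, ∂[p,q] = q − p. For instance
  ∂[v_3,v_4] = [v_4] − [v_3].
This gives a 7×21 integer matrix of rank 6; reducing to Smith normal form yields diagonal entries (1,1,1,1,1,1).

∂_2: C_2 → C_1 acts by ∂[p,q,r] = [q,r] − [p,r] + [p,q]. For instance
  ∂[v_0,v_1,v_3] = [v_1,v_3] − [v_0,v_3] + [v_0,v_1],
  ∂[v_3,v_4,v_5] = [v_4,v_5] − [v_3,v_5] + [v_3,v_4].
As a 21×14 matrix over Z this has rank 13, with invariant factors (1,1,1,1,1,1,1,1,1,1,1,1,1).

Computing H_k = (kernel of ∂_k) / (image of ∂_{k+1}):

  H_0: rank C_0 − rank ∂_1 = 7 − 6 = 1, and the invariant factors of ∂_1 are all 1, so H_0 ≅ Z.
  H_1: rank ker ∂_1 − rank ∂_2 = (21 − 6) − 13 = 2, and the invariant factors of ∂_2 are all 1, so H_1 ≅ Z^2.
  H_2: rank ker ∂_2 − rank ∂_3 = (14 − 13) − 0 = 1, and there is no ∂_3, so H_2 ≅ Z.

As a check, the Euler characteristic is 7 − 21 + 14 = 0, which agrees with 1 − 2 + 1 = 0.
(K is a triangulation of the torus T^2.)

H_0 = Z,  H_1 = Z^2,  H_2 = Z.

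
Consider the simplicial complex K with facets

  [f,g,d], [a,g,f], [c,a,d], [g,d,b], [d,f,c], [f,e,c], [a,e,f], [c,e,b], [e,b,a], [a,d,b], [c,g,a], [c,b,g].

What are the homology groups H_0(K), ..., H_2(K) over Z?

H_0 ≅ Z,  H_1 ≅ Z/2Z,  H_2 = 0.

K has 7 vertices, 18 edges, 12 triangles.
rank ∂_0 = 0, rank ∂_1 = 6 ⇒ b_0 = 7 − 0 − 6 = 1; all invariant factors of ∂_1 are 1 so no torsion. So H_0 ≅ Z.
rank ∂_1 = 6, rank ∂_2 = 12 ⇒ b_1 = 18 − 6 − 12 = 0; ∂_2 has invariant factor(s) [2] giving torsion. So H_1 ≅ Z/2Z.
rank ∂_2 = 12, rank ∂_3 = 0 ⇒ b_2 = 12 − 12 − 0 = 0. So H_2 ≅ 0.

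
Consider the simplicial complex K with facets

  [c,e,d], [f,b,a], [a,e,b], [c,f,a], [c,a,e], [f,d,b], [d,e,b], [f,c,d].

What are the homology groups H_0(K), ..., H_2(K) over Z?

H_0 = Z,  H_1 = 0,  H_2 = Z.

Fix the vertex order a < b < c < d < e < f and write every simplex with vertices in increasing order. Then dim K = 2 and the simplices of K are:

  0-simplices (6): a, b, c, d, e, f
  1-simplices (12): ab, ac, ae, af, bd, be, bf, cd, ce, cf, de, df
  2-simplices (8): abe, abf, ace, acf, bde, bdf, cde, cdf

so the chain groups are C_0 ≅ Z^6, C_1 ≅ Z^12, C_2 ≅ Z^8.

∂_1: C_1 → C_0 is given by ∂[p,q] = [q] − [p].
The resulting 6×12 matrix has rank 5, and its Smith normal form has invariant factors (1,1,1,1,1).

∂_2: C_2 → C_1 acts by ∂[p,q,r] = [q,r] − [p,r] + [p,q]. For instance
  ∂acf = cf − af + ac,
  ∂bdf = df − bf + bd.
The 12×8 boundary matrix has rank 7 and Smith normal form diag(1,1,1,1,1,1,1).

From H_k ≅ ker(∂_k) / im(∂_{k+1}) we obtain:

  H_0: rank C_0 − rank ∂_1 = 6 − 5 = 1, and the invariant factors of ∂_1 are all 1, so H_0 = Z.
  H_1: rank ker ∂_1 − rank ∂_2 = (12 − 5) − 7 = 0, and the invariant factors of ∂_2 are all 1, so H_1 = 0.
  H_2: rank ker ∂_2 − rank ∂_3 = (8 − 7) − 0 = 1, and there is no ∂_3, so H_2 = Z.

As a check, the Euler characteristic is 6 − 12 + 8 = 2, which agrees with 1 − 0 + 1 = 2.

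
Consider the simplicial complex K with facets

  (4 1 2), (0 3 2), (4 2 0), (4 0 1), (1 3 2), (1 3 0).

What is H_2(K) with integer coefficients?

H_2 = Z.

We work with the vertex ordering 0 < 1 < 2 < 3 < 4. The simplices of K, each written with vertices in increasing order, are:

  0-simplices (5): [0], [1], [2], [3], [4]
  1-simplices (9): [0,1], [0,2], [0,3], [0,4], [1,2], [1,3], [1,4], [2,3], [2,4]
  2-simplices (6): [0,1,3], [0,1,4], [0,2,3], [0,2,4], [1,2,3], [1,2,4]

Hence C_0 ≅ Z^5, C_1 ≅ Z^9, C_2 ≅ Z^6.

∂_1: C_1 → C_0 maps an edge to its endpoints' difference, ∂[p,q] = q − p. For instance
  ∂[1,4] = [4] − [1].
This gives a 5×9 integer matrix of rank 4; reducing to Smith normal form yields diagonal entries (1,1,1,1).

The boundary map ∂_2: C_2 → C_1 sends each 2-simplex [p,q,r] to [q,r] − [p,r] + [p,q]. For instance
  ∂[0,2,4] = [2,4] − [0,4] + [0,2],
  ∂[1,2,3] = [2,3] − [1,3] + [1,2].
The 9×6 boundary matrix has rank 5 and Smith normal form diag(1,1,1,1,1).

Now H_k = ker ∂_k / im ∂_{k+1}, so:

  H_2: rank ker ∂_2 − rank ∂_3 = (6 − 5) − 0 = 1, and there is no ∂_3, so H_2 = Z.

(K is a triangulation of the 2-sphere S^2.)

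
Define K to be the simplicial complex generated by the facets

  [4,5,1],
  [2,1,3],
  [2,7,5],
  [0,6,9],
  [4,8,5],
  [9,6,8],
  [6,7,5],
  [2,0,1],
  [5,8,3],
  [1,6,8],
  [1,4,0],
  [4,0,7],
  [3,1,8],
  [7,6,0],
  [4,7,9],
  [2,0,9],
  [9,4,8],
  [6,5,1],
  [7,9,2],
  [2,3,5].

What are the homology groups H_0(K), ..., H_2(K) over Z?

We work with the vertex ordering 0 < 1 < 2 < 3 < 4 < 5 < 6 < 7 < 8 < 9. The simplices of K, each written with vertices in increasing order, are:

  0-simplices (10): [0], [1], [2], [3], [4], [5], [6], [7], [8], [9]
  1-simplices (30): (30 of them)
  2-simplices (20): (20 of them)

Hence C_0 ≅ Z^10, C_1 ≅ Z^30, C_2 ≅ Z^20.

∂_1: C_1 → C_0 sends each edge [p,q] (with p < q) to q − p. For instance
  ∂[5,8] = [8] − [5].
The resulting 10×30 matrix has rank 9, and its Smith normal form has invariant factors (1,1,1,1,1,1,1,1,1).

Boundary ∂_2: C_2 → C_1 maps a triangle to the signed sum of its edges. For instance
  ∂[0,1,2] = [1,2] − [0,2] + [0,1],
  ∂[1,2,3] = [2,3] − [1,3] + [1,2].
The 30×20 boundary matrix has rank 20 and Smith normal form diag(1,1,1,1,1,1,1,1,1,1,1,1,1,1,1,1,1,1,1,2).

Reading off H_k = ker ∂_k / im ∂_{k+1}:

  H_0: rank C_0 − rank ∂_1 = 10 − 9 = 1, and the invariant factors of ∂_1 are all 1, so H_0 ≅ Z.
  H_1: rank ker ∂_1 − rank ∂_2 = (30 − 9) − 20 = 1, and ∂_2 has invariant factor 2 > 1, so H_1 ≅ Z ⊕ Z/2.
  H_2: rank ker ∂_2 − rank ∂_3 = (20 − 20) − 0 = 0, and there is no ∂_3, so H_2 ≅ 0.

As a check, the Euler characteristic is 10 − 30 + 20 = 0, which agrees with 1 − 1 + 0 = 0.

H_0 = Z,  H_1 = Z ⊕ Z/2,  H_2 = 0.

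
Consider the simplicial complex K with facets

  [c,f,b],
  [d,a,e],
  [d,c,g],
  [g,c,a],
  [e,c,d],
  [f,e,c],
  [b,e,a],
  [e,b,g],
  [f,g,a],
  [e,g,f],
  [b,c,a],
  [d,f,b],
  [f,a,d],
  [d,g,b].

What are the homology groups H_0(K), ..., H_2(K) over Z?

Fix the vertex order a < b < c < d < e < f < g and write every simplex with vertices in increasing order. Then dim K = 2 and the simplices of K are:

  0-simplices (7): a, b, c, d, e, f, g
  1-simplices (21): ab, ac, ad, ae, af, ag, bc, bd, be, bf, bg, cd, ce, cf, cg, de, df, dg, ef, eg, fg
  2-simplices (14): abc, abe, acg, ade, adf, afg, bcf, bdf, bdg, beg, cde, cdg, cef, efg

giving chain groups C_0 ≅ Z^7, C_1 ≅ Z^21, C_2 ≅ Z^14.

The boundary map ∂_1: C_1 → C_0 maps an edge to its endpoints' difference, ∂[p,q] = q − p.
This gives a 7×21 integer matrix of rank 6; reducing to Smith normal form yields diagonal entries (1,1,1,1,1,1).

Boundary ∂_2: C_2 → C_1 acts by ∂[p,q,r] = [q,r] − [p,r] + [p,q]. For instance
  ∂acg = cg − ag + ac,
  ∂abe = be − ae + ab.
This gives a 21×14 integer matrix of rank 13; reducing to Smith normal form yields diagonal entries (1,1,1,1,1,1,1,1,1,1,1,1,1).

Reading off H_k = ker ∂_k / im ∂_{k+1}:

  H_0: rank C_0 − rank ∂_1 = 7 − 6 = 1, and the invariant factors of ∂_1 are all 1, so H_0 ≅ Z.
  H_1: rank ker ∂_1 − rank ∂_2 = (21 − 6) − 13 = 2, and the invariant factors of ∂_2 are all 1, so H_1 ≅ Z^2.
  H_2: rank ker ∂_2 − rank ∂_3 = (14 − 13) − 0 = 1, and there is no ∂_3, so H_2 ≅ Z.

As a check, the Euler characteristic is 7 − 21 + 14 = 0, which agrees with 1 − 2 + 1 = 0.

H_0 = Z,  H_1 = Z^2,  H_2 = Z.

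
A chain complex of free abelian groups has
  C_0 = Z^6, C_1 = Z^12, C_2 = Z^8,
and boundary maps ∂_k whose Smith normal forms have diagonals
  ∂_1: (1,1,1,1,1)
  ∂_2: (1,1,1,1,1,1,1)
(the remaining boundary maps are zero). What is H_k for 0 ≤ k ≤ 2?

H_0: b_0 = 6 − 0 − 5 = 1; torsion from ∂_1 factors > 1: none. So H_0 = Z.
H_1: b_1 = 12 − 5 − 7 = 0; torsion from ∂_2 factors > 1: none. So H_1 = 0.
H_2: b_2 = 8 − 7 − 0 = 1; torsion from ∂_3 factors > 1: none. So H_2 = Z.

H_0 = Z,  H_1 = 0,  H_2 = Z.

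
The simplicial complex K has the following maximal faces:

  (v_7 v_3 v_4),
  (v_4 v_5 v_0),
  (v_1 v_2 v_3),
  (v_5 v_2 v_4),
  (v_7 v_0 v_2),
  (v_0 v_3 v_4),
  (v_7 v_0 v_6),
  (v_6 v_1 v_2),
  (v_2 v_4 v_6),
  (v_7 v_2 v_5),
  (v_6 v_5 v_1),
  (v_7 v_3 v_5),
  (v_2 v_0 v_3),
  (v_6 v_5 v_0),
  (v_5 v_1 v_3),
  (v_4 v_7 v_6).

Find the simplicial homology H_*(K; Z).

Order the vertices as v_0 < v_1 < v_2 < v_3 < v_4 < v_5 < v_6 < v_7. Listing each simplex with vertices in this order, K has dimension 2 with simplices:

  0-simplices (8): [v_0], [v_1], [v_2], [v_3], [v_4], [v_5], [v_6], [v_7]
  1-simplices (24): (24 of them)
  2-simplices (16): (16 of them)

so the chain groups are C_0 ≅ Z^8, C_1 ≅ Z^24, C_2 ≅ Z^16.

The boundary map ∂_1: C_1 → C_0 maps an edge to its endpoints' difference, ∂[p,q] = q − p. For instance
  ∂[v_0,v_7] = [v_7] − [v_0].
This gives a 8×24 integer matrix of rank 7; reducing to Smith normal form yields diagonal entries (1,1,1,1,1,1,1).

The boundary map ∂_2: C_2 → C_1 maps a triangle to the signed sum of its edges. For instance
  ∂[v_0,v_4,v_5] = [v_4,v_5] − [v_0,v_5] + [v_0,v_4],
  ∂[v_2,v_4,v_5] = [v_4,v_5] − [v_2,v_5] + [v_2,v_4].
The resulting 24×16 matrix has rank 15, and its Smith normal form has invariant factors (1,1,1,1,1,1,1,1,1,1,1,1,1,1,1).

From H_k ≅ ker(∂_k) / im(∂_{k+1}) we obtain:

  H_0: rank C_0 − rank ∂_1 = 8 − 7 = 1, and the invariant factors of ∂_1 are all 1, so H_0 ≅ Z.
  H_1: rank ker ∂_1 − rank ∂_2 = (24 − 7) − 15 = 2, and the invariant factors of ∂_2 are all 1, so H_1 ≅ Z^2.
  H_2: rank ker ∂_2 − rank ∂_3 = (16 − 15) − 0 = 1, and there is no ∂_3, so H_2 ≅ Z.

H_0 ≅ Z,  H_1 ≅ Z^2,  H_2 ≅ Z.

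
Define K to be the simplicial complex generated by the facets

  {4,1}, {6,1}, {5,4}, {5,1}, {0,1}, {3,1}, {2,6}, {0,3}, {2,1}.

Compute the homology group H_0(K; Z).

Order the vertices as 0 < 1 < 2 < 3 < 4 < 5 < 6. Listing each simplex with vertices in this order, K has dimension 1 with simplices:

  0-simplices (7): [0], [1], [2], [3], [4], [5], [6]
  1-simplices (9): [0,1], [0,3], [1,2], [1,3], [1,4], [1,5], [1,6], [2,6], [4,5]

Hence C_0 ≅ Z^7, C_1 ≅ Z^9.

The boundary map ∂_1: C_1 → C_0 sends each edge [p,q] (with p < q) to q − p.
The 7×9 boundary matrix has rank 6 and Smith normal form diag(1,1,1,1,1,1).

Computing H_k = (kernel of ∂_k) / (image of ∂_{k+1}):

  H_0: rank C_0 − rank ∂_1 = 7 − 6 = 1, and the invariant factors of ∂_1 are all 1, so H_0 ≅ Z.

H_0 = Z.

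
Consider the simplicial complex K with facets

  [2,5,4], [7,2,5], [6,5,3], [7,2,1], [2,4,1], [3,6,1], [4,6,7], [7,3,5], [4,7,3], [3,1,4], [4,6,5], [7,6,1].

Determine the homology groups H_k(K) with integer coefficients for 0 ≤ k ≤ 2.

Take the total order 1 < 2 < 3 < 4 < 5 < 6 < 7 on the vertex set. Then K (dimension 2) consists of the simplices:

  0-simplices (7): [1], [2], [3], [4], [5], [6], [7]
  1-simplices (18): [1,2], [1,3], [1,4], [1,6], [1,7], [2,4], [2,5], [2,7], [3,4], [3,5], [3,6], [3,7], [4,5], [4,6], [4,7], [5,6], [5,7], [6,7]
  2-simplices (12): [1,2,4], [1,2,7], [1,3,4], [1,3,6], [1,6,7], [2,4,5], [2,5,7], [3,4,7], [3,5,6], [3,5,7], [4,5,6], [4,6,7]

giving chain groups C_0 ≅ Z^7, C_1 ≅ Z^18, C_2 ≅ Z^12.

Boundary ∂_1: C_1 → C_0 sends each edge [p,q] (with p < q) to q − p.
The resulting 7×18 matrix has rank 6, and its Smith normal form has invariant factors (1,1,1,1,1,1).

∂_2: C_2 → C_1 maps a triangle to the signed sum of its edges. For instance
  ∂[1,3,4] = [3,4] − [1,4] + [1,3],
  ∂[4,5,6] = [5,6] − [4,6] + [4,5].
The 18×12 boundary matrix has rank 12 and Smith normal form diag(1,1,1,1,1,1,1,1,1,1,1,2).

Reading off H_k = ker ∂_k / im ∂_{k+1}:

  H_0: rank C_0 − rank ∂_1 = 7 − 6 = 1, and the invariant factors of ∂_1 are all 1, so H_0 = Z.
  H_1: rank ker ∂_1 − rank ∂_2 = (18 − 6) − 12 = 0, and ∂_2 has invariant factor 2 > 1, so H_1 = Z/2.
  H_2: rank ker ∂_2 − rank ∂_3 = (12 − 12) − 0 = 0, and there is no ∂_3, so H_2 = 0.

H_0 ≅ Z,  H_1 ≅ Z/2,  H_2 = 0.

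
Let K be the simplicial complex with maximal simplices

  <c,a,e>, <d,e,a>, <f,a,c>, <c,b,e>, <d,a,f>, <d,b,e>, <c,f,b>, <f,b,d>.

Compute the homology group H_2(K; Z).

K has 6 vertices, 12 edges, 8 triangles.
rank ∂_2 = 7, rank ∂_3 = 0 ⇒ b_2 = 8 − 7 − 0 = 1. So H_2 = Z.

H_2 = Z.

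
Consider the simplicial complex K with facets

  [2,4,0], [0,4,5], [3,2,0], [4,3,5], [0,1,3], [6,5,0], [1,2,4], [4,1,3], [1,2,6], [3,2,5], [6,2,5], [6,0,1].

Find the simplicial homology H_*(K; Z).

H_0 ≅ Z,  H_1 ≅ Z/2Z,  H_2 = 0.

Take the total order 0 < 1 < 2 < 3 < 4 < 5 < 6 on the vertex set. Then K (dimension 2) consists of the simplices:

  0-simplices (7): [0], [1], [2], [3], [4], [5], [6]
  1-simplices (18): [0,1], [0,2], [0,3], [0,4], [0,5], [0,6], [1,2], [1,3], [1,4], [1,6], [2,3], [2,4], [2,5], [2,6], [3,4], [3,5], [4,5], [5,6]
  2-simplices (12): [0,1,3], [0,1,6], [0,2,3], [0,2,4], [0,4,5], [0,5,6], [1,2,4], [1,2,6], [1,3,4], [2,3,5], [2,5,6], [3,4,5]

Hence C_0 ≅ Z^7, C_1 ≅ Z^18, C_2 ≅ Z^12.

∂_1: C_1 → C_0 sends each edge [p,q] (with p < q) to q − p. For instance
  ∂[1,4] = [4] − [1].
The resulting 7×18 matrix has rank 6, and its Smith normal form has invariant factors (1,1,1,1,1,1).

The boundary map ∂_2: C_2 → C_1 acts by ∂[p,q,r] = [q,r] − [p,r] + [p,q]. For instance
  ∂[0,2,3] = [2,3] − [0,3] + [0,2],
  ∂[0,5,6] = [5,6] − [0,6] + [0,5].
The resulting 18×12 matrix has rank 12, and its Smith normal form has invariant factors (1,1,1,1,1,1,1,1,1,1,1,2).

From H_k ≅ ker(∂_k) / im(∂_{k+1}) we obtain:

  H_0: rank C_0 − rank ∂_1 = 7 − 6 = 1, and the invariant factors of ∂_1 are all 1, so H_0 = Z.
  H_1: rank ker ∂_1 − rank ∂_2 = (18 − 6) − 12 = 0, and ∂_2 has invariant factor 2 > 1, so H_1 = Z/2Z.
  H_2: rank ker ∂_2 − rank ∂_3 = (12 − 12) − 0 = 0, and there is no ∂_3, so H_2 = 0.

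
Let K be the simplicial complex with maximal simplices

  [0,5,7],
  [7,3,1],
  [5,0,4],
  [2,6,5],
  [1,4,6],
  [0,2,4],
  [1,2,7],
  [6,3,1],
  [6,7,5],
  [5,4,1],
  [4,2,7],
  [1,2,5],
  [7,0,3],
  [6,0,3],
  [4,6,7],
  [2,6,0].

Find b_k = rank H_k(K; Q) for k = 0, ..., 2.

b_0 = 1, b_1 = 2, b_2 = 1.

Take the total order 0 < 1 < 2 < 3 < 4 < 5 < 6 < 7 on the vertex set. Then K (dimension 2) consists of the simplices:

  0-simplices (8): [0], [1], [2], [3], [4], [5], [6], [7]
  1-simplices (24): (24 of them)
  2-simplices (16): [0,2,4], [0,2,6], [0,3,6], [0,3,7], [0,4,5], [0,5,7], [1,2,5], [1,2,7], [1,3,6], [1,3,7], [1,4,5], [1,4,6], [2,4,7], [2,5,6], [4,6,7], [5,6,7]

so the chain groups are C_0 ≅ Z^8, C_1 ≅ Z^24, C_2 ≅ Z^16.

∂_1: C_1 → C_0 sends each edge [p,q] (with p < q) to q − p.
The resulting 8×24 matrix has rank 7, and its Smith normal form has invariant factors (1,1,1,1,1,1,1).

Boundary ∂_2: C_2 → C_1 sends each 2-simplex [p,q,r] to [q,r] − [p,r] + [p,q]. For instance
  ∂[2,4,7] = [4,7] − [2,7] + [2,4],
  ∂[5,6,7] = [6,7] − [5,7] + [5,6].
As a 24×16 matrix over Z this has rank 15, with invariant factors (1,1,1,1,1,1,1,1,1,1,1,1,1,1,1).

Reading off H_k = ker ∂_k / im ∂_{k+1}:

  H_0: rank C_0 − rank ∂_1 = 8 − 7 = 1, and the invariant factors of ∂_1 are all 1, so H_0 = Z.
  H_1: rank ker ∂_1 − rank ∂_2 = (24 − 7) − 15 = 2, and the invariant factors of ∂_2 are all 1, so H_1 = Z^2.
  H_2: rank ker ∂_2 − rank ∂_3 = (16 − 15) − 0 = 1, and there is no ∂_3, so H_2 = Z.

As a check, the Euler characteristic is 8 − 24 + 16 = 0, which agrees with 1 − 2 + 1 = 0.
(K is a triangulation of the torus T^2.)

Hence the Betti numbers are b_0 = 1, b_1 = 2, b_2 = 1.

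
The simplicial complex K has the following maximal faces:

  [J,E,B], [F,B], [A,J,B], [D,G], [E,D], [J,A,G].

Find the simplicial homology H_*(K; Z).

H_0 ≅ Z,  H_1 ≅ Z,  H_2 = 0.

Order the vertices as A < B < D < E < F < G < J. Listing each simplex with vertices in this order, K has dimension 2 with simplices:

  0-simplices (7): A, B, D, E, F, G, J
  1-simplices (10): AB, AG, AJ, BE, BF, BJ, DE, DG, EJ, GJ
  2-simplices (3): ABJ, AGJ, BEJ

Hence C_0 ≅ Z^7, C_1 ≅ Z^10, C_2 ≅ Z^3.

The boundary map ∂_1: C_1 → C_0 maps an edge to its endpoints' difference, ∂[p,q] = q − p. For instance
  ∂DG = G − D.
This gives a 7×10 integer matrix of rank 6; reducing to Smith normal form yields diagonal entries (1,1,1,1,1,1).

Boundary ∂_2: C_2 → C_1 maps a triangle to the signed sum of its edges. For instance
  ∂ABJ = BJ − AJ + AB,
  ∂AGJ = GJ − AJ + AG.
This gives a 10×3 integer matrix of rank 3; reducing to Smith normal form yields diagonal entries (1,1,1).

Now H_k = ker ∂_k / im ∂_{k+1}, so:

  H_0: rank C_0 − rank ∂_1 = 7 − 6 = 1, and the invariant factors of ∂_1 are all 1, so H_0 = Z.
  H_1: rank ker ∂_1 − rank ∂_2 = (10 − 6) − 3 = 1, and the invariant factors of ∂_2 are all 1, so H_1 = Z.
  H_2: rank ker ∂_2 − rank ∂_3 = (3 − 3) − 0 = 0, and there is no ∂_3, so H_2 = 0.

As a check, the Euler characteristic is 7 − 10 + 3 = 0, which agrees with 1 − 1 + 0 = 0.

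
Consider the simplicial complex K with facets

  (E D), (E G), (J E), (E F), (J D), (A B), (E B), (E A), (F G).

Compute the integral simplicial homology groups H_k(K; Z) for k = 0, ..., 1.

Take the total order A < B < D < E < F < G < J on the vertex set. Then K (dimension 1) consists of the simplices:

  0-simplices (7): A, B, D, E, F, G, J
  1-simplices (9): AB, AE, BE, DE, DJ, EF, EG, EJ, FG

so the chain groups are C_0 ≅ Z^7, C_1 ≅ Z^9.

Boundary ∂_1: C_1 → C_0 is given by ∂[p,q] = [q] − [p].
As a 7×9 matrix over Z this has rank 6, with invariant factors (1,1,1,1,1,1).

Computing H_k = (kernel of ∂_k) / (image of ∂_{k+1}):

  H_0: rank C_0 − rank ∂_1 = 7 − 6 = 1, and the invariant factors of ∂_1 are all 1, so H_0 ≅ Z.
  H_1: rank ker ∂_1 − rank ∂_2 = (9 − 6) − 0 = 3, and there is no ∂_2, so H_1 ≅ Z^3.

As a check, the Euler characteristic is 7 − 9 = -2, which agrees with 1 − 3 = -2.

H_0 = Z,  H_1 = Z^3.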